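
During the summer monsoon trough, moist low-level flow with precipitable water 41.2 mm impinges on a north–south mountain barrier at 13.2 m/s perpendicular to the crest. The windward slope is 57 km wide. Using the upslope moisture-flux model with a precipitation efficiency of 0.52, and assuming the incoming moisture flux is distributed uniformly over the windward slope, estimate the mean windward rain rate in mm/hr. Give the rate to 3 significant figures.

R ≈ 17.9 mm/hr

Incoming column moisture flux per unit ridge length: F = V × PW = 13.2 × 41.2 = 543.84 mm·m/s.
Spread over the 57 km slope with efficiency ε = 0.52: R = ε·F/W = 0.52 × 543.84 / 57000 m = 4.961e-03 mm/s.
R = 4.961e-03 × 3600 = 17.9 mm/hr.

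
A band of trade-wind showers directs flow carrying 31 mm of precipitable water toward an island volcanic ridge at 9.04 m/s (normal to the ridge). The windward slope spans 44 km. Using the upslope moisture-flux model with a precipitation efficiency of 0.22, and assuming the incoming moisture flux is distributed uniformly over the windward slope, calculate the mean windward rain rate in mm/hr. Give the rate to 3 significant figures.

Incoming column moisture flux per unit ridge length: F = V × PW = 9.04 × 31 = 280.24 mm·m/s.
Spread over the 44 km slope with efficiency ε = 0.22: R = ε·F/W = 0.22 × 280.24 / 44000 m = 1.401e-03 mm/s.
R = 1.401e-03 × 3600 = 5.04 mm/hr.

R ≈ 5.04 mm/hr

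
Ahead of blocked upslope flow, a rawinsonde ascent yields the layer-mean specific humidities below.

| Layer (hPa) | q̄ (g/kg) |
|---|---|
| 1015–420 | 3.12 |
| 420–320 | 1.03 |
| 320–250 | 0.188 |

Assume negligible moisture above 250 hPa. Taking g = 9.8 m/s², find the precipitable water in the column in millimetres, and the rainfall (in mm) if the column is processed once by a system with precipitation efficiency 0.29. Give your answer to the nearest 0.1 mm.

Precipitable water is the column-integrated vapour mass per unit area: PW = (1/g) Σ q̄ Δp, with q in kg/kg and Δp in Pa (1 kg/m² of water = 1 mm).
Layer 1015–420 hPa: Δp = 595 hPa = 59500 Pa, q̄ = 0.00312 kg/kg → 0.00312 × 59500 / 9.8 = 18.94 mm
Layer 420–320 hPa: Δp = 100 hPa = 10000 Pa, q̄ = 0.00103 kg/kg → 0.00103 × 10000 / 9.8 = 1.05 mm
Layer 320–250 hPa: Δp = 70 hPa = 7000 Pa, q̄ = 0.000188 kg/kg → 0.000188 × 7000 / 9.8 = 0.13 mm
PW = 18.94 + 1.05 + 0.13 = 20.12 ≈ 20.1 mm.
Rainfall = ε × PW = 0.29 × 20.1 = 5.8 mm.

PW ≈ 20.1 mm; rainfall ≈ 5.8 mm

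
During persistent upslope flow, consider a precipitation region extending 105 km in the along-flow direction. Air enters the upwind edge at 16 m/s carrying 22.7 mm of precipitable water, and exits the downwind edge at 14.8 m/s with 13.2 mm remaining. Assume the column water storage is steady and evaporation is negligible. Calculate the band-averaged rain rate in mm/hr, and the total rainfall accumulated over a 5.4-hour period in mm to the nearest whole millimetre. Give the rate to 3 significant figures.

Column moisture flux per unit crosswind length is F = V × PW.
Inflow: F_in = 16 × 22.7 = 363.2 mm·m/s
Outflow: F_out = 14.8 × 13.2 = 195.36 mm·m/s
Steady-state rate R = (F_in − F_out)/L = (363.2 − 195.36) / 105000 m = 1.598e-03 mm/s.
R = 1.598e-03 × 3600 = 5.75 mm/hr.
Over 5.4 h: total = 5.75 × 5.4 = 31.05 ≈ 31 mm.

R ≈ 5.75 mm/hr; total ≈ 31 mm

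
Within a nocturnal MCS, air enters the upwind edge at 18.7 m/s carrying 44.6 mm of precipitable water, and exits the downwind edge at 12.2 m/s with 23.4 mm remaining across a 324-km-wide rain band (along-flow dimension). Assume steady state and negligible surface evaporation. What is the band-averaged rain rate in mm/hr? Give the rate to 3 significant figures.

R ≈ 6.09 mm/hr

Column moisture flux per unit crosswind length is F = V × PW.
Inflow: F_in = 18.7 × 44.6 = 834.02 mm·m/s
Outflow: F_out = 12.2 × 23.4 = 285.48 mm·m/s
Steady-state rate R = (F_in − F_out)/L = (834.02 − 285.48) / 324000 m = 1.693e-03 mm/s.
R = 1.693e-03 × 3600 = 6.09 mm/hr.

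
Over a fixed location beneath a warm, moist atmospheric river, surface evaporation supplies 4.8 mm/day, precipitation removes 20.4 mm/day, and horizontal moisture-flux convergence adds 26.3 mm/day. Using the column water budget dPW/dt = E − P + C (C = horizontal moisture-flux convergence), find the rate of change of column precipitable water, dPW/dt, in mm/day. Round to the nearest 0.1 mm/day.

dPW/dt = E − P + C = 4.8 − 20.4 + (26.3) = 10.7 mm/day.

dPW/dt ≈ 10.7 mm/day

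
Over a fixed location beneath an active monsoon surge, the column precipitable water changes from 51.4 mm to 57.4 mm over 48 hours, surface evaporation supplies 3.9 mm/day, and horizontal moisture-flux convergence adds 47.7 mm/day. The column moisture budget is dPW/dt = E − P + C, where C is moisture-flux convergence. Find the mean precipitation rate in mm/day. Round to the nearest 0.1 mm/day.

P ≈ 48.6 mm/day

dPW/dt = (57.4 − 51.4) mm / (48/24 day) = +3.000 mm/day.
P = E + C − dPW/dt = 3.9 + (47.7) − (+3.000) = 48.6 mm/day.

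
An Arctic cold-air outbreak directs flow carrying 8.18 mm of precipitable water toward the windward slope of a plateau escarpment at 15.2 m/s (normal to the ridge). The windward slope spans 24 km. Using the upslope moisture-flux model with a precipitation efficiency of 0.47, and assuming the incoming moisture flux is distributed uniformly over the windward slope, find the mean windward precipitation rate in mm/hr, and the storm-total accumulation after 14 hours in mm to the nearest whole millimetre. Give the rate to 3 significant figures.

Incoming column moisture flux per unit ridge length: F = V × PW = 15.2 × 8.18 = 124.336 mm·m/s.
Spread over the 24 km slope with efficiency ε = 0.47: R = ε·F/W = 0.47 × 124.336 / 24000 m = 2.435e-03 mm/s.
R = 2.435e-03 × 3600 = 8.77 mm/hr.
Over 14 h: total = 8.77 × 14 = 122.78 ≈ 123 mm.

R ≈ 8.77 mm/hr; total ≈ 123 mm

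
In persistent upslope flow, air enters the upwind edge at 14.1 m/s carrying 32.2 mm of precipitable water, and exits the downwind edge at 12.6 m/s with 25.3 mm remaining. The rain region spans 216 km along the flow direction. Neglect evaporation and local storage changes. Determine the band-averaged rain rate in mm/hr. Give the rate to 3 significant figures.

R ≈ 2.25 mm/hr

Column moisture flux per unit crosswind length is F = V × PW.
Inflow: F_in = 14.1 × 32.2 = 454.02 mm·m/s
Outflow: F_out = 12.6 × 25.3 = 318.78 mm·m/s
Steady-state rate R = (F_in − F_out)/L = (454.02 − 318.78) / 216000 m = 6.261e-04 mm/s.
R = 6.261e-04 × 3600 = 2.25 mm/hr.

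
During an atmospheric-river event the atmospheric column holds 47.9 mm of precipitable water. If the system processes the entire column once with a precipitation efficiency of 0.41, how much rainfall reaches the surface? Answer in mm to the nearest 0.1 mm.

rainfall ≈ 19.6 mm

Rainfall = ε × PW = 0.41 × 47.9 = 19.6 mm.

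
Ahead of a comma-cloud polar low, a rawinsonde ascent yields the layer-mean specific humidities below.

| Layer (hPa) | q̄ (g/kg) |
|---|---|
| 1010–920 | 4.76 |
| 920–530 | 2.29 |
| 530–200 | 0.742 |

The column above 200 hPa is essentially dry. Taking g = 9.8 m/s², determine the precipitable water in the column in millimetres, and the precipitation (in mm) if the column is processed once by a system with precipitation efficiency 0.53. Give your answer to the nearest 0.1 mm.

PW ≈ 16.0 mm; precipitation ≈ 8.5 mm

Precipitable water is the column-integrated vapour mass per unit area: PW = (1/g) Σ q̄ Δp, with q in kg/kg and Δp in Pa (1 kg/m² of water = 1 mm).
Layer 1010–920 hPa: Δp = 90 hPa = 9000 Pa, q̄ = 0.00476 kg/kg → 0.00476 × 9000 / 9.8 = 4.37 mm
Layer 920–530 hPa: Δp = 390 hPa = 39000 Pa, q̄ = 0.00229 kg/kg → 0.00229 × 39000 / 9.8 = 9.11 mm
Layer 530–200 hPa: Δp = 330 hPa = 33000 Pa, q̄ = 0.000742 kg/kg → 0.000742 × 33000 / 9.8 = 2.50 mm
PW = 4.37 + 9.11 + 2.50 = 15.98 ≈ 16.0 mm.
Precipitation = ε × PW = 0.53 × 16.0 = 8.5 mm.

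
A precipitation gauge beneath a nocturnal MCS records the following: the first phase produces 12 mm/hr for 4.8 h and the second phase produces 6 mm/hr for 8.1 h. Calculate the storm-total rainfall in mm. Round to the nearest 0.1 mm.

Total = Σ Rᵢ Δtᵢ = 12 × 4.8 + 6 × 8.1
      = 57.6 + 48.6 = 106.2 mm.

total ≈ 106.2 mm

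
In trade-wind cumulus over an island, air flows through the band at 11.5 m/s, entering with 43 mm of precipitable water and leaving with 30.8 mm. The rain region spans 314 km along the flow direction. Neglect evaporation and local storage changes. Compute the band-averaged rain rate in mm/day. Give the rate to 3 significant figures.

R ≈ 38.6 mm/day

Column moisture flux per unit crosswind length is F = V × PW.
Inflow: F_in = 11.5 × 43 = 494.5 mm·m/s
Outflow: F_out = 11.5 × 30.8 = 354.2 mm·m/s
Steady-state rate R = (F_in − F_out)/L = (494.5 − 354.2) / 314000 m = 4.468e-04 mm/s.
R = 4.468e-04 × 3600 × 24 = 38.6 mm/day.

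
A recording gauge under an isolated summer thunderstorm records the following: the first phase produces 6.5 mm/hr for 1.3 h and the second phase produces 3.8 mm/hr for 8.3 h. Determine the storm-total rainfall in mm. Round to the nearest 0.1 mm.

total ≈ 40.0 mm

Total = Σ Rᵢ Δtᵢ = 6.5 × 1.3 + 3.8 × 8.3
      = 8.45 + 31.54 = 40.0 mm.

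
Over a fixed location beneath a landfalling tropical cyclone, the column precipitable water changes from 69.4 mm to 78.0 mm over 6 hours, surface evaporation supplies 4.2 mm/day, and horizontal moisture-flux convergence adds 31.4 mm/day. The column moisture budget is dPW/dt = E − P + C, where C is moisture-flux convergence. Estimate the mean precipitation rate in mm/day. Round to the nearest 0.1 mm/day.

P ≈ 1.2 mm/day

dPW/dt = (78.0 − 69.4) mm / (6/24 day) = +34.400 mm/day.
P = E + C − dPW/dt = 4.2 + (31.4) − (+34.400) = 1.2 mm/day.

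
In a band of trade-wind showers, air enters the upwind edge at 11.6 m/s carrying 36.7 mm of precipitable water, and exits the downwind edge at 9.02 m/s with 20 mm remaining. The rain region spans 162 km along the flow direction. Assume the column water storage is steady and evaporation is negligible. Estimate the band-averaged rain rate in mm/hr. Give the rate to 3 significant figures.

Column moisture flux per unit crosswind length is F = V × PW.
Inflow: F_in = 11.6 × 36.7 = 425.72 mm·m/s
Outflow: F_out = 9.02 × 20 = 180.4 mm·m/s
Steady-state rate R = (F_in − F_out)/L = (425.72 − 180.4) / 162000 m = 1.514e-03 mm/s.
R = 1.514e-03 × 3600 = 5.45 mm/hr.

R ≈ 5.45 mm/hr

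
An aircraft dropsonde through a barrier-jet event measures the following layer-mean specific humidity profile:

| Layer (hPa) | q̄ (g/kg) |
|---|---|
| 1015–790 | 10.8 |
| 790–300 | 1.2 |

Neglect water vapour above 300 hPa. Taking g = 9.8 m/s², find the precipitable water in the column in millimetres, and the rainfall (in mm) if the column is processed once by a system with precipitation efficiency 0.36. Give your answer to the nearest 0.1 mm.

PW ≈ 30.8 mm; rainfall ≈ 11.1 mm

Precipitable water is the column-integrated vapour mass per unit area: PW = (1/g) Σ q̄ Δp, with q in kg/kg and Δp in Pa (1 kg/m² of water = 1 mm).
Layer 1015–790 hPa: Δp = 225 hPa = 22500 Pa, q̄ = 0.0108 kg/kg → 0.0108 × 22500 / 9.8 = 24.80 mm
Layer 790–300 hPa: Δp = 490 hPa = 49000 Pa, q̄ = 0.0012 kg/kg → 0.0012 × 49000 / 9.8 = 6.00 mm
PW = 24.80 + 6.00 = 30.80 ≈ 30.8 mm.
Rainfall = ε × PW = 0.36 × 30.8 = 11.1 mm.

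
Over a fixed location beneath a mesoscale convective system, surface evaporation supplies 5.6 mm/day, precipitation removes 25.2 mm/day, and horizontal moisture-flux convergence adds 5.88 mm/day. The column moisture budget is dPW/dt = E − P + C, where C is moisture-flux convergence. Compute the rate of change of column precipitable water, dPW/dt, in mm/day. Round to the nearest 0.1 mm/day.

dPW/dt = E − P + C = 5.6 − 25.2 + (5.88) = -13.7 mm/day.

dPW/dt ≈ -13.7 mm/day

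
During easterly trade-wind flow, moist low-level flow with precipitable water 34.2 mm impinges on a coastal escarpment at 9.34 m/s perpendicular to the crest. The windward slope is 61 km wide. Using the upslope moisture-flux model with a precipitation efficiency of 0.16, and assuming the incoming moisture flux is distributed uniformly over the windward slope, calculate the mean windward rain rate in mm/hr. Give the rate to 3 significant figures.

R ≈ 3.02 mm/hr

Incoming column moisture flux per unit ridge length: F = V × PW = 9.34 × 34.2 = 319.428 mm·m/s.
Spread over the 61 km slope with efficiency ε = 0.16: R = ε·F/W = 0.16 × 319.428 / 61000 m = 8.378e-04 mm/s.
R = 8.378e-04 × 3600 = 3.02 mm/hr.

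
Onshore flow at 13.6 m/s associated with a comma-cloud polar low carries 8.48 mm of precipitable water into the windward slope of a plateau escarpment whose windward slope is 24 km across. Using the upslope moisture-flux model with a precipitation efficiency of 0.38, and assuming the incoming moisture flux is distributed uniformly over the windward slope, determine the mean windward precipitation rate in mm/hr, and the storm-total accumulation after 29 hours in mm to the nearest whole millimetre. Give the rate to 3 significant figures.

R ≈ 6.57 mm/hr; total ≈ 191 mm

Incoming column moisture flux per unit ridge length: F = V × PW = 13.6 × 8.48 = 115.328 mm·m/s.
Spread over the 24 km slope with efficiency ε = 0.38: R = ε·F/W = 0.38 × 115.328 / 24000 m = 1.826e-03 mm/s.
R = 1.826e-03 × 3600 = 6.57 mm/hr.
Over 29 h: total = 6.57 × 29 = 190.53 ≈ 191 mm.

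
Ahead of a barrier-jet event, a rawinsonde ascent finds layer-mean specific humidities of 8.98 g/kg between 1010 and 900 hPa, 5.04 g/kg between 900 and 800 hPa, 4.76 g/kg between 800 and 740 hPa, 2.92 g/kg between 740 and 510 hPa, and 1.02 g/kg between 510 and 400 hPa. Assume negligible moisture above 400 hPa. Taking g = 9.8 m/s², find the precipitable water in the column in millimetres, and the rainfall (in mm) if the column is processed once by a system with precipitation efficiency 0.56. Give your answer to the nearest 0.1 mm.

PW ≈ 26.1 mm; rainfall ≈ 14.6 mm

Precipitable water is the column-integrated vapour mass per unit area: PW = (1/g) Σ q̄ Δp, with q in kg/kg and Δp in Pa (1 kg/m² of water = 1 mm).
Layer 1010–900 hPa: Δp = 110 hPa = 11000 Pa, q̄ = 0.00898 kg/kg → 0.00898 × 11000 / 9.8 = 10.08 mm
Layer 900–800 hPa: Δp = 100 hPa = 10000 Pa, q̄ = 0.00504 kg/kg → 0.00504 × 10000 / 9.8 = 5.14 mm
Layer 800–740 hPa: Δp = 60 hPa = 6000 Pa, q̄ = 0.00476 kg/kg → 0.00476 × 6000 / 9.8 = 2.91 mm
Layer 740–510 hPa: Δp = 230 hPa = 23000 Pa, q̄ = 0.00292 kg/kg → 0.00292 × 23000 / 9.8 = 6.85 mm
Layer 510–400 hPa: Δp = 110 hPa = 11000 Pa, q̄ = 0.00102 kg/kg → 0.00102 × 11000 / 9.8 = 1.14 mm
PW = 10.08 + 5.14 + 2.91 + 6.85 + 1.14 = 26.12 ≈ 26.1 mm.
Rainfall = ε × PW = 0.56 × 26.1 = 14.6 mm.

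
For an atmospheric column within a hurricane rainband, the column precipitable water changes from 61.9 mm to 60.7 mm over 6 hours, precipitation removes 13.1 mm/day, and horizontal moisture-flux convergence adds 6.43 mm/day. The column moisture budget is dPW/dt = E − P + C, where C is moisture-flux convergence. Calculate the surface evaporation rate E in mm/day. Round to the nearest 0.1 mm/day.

dPW/dt = (60.7 − 61.9) mm / (6/24 day) = -4.800 mm/day.
E = dPW/dt + P − C = (-4.800) + 13.1 − (6.43) = 1.9 mm/day.

E ≈ 1.9 mm/day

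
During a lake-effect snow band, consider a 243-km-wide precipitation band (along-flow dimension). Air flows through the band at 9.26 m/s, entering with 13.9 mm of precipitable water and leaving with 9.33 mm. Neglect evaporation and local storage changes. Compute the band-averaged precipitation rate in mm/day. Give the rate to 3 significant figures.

R ≈ 15.0 mm/day

Column moisture flux per unit crosswind length is F = V × PW.
Inflow: F_in = 9.26 × 13.9 = 128.714 mm·m/s
Outflow: F_out = 9.26 × 9.33 = 86.3958 mm·m/s
Steady-state rate R = (F_in − F_out)/L = (128.714 − 86.3958) / 243000 m = 1.741e-04 mm/s.
R = 1.741e-04 × 3600 × 24 = 15.0 mm/day.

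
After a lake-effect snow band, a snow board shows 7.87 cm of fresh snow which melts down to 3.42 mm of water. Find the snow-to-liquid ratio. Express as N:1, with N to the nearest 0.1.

Ratio = snow depth / SWE = 78.7 mm / 3.42 mm = 23.0, i.e. 23.0:1.

ratio ≈ 23.0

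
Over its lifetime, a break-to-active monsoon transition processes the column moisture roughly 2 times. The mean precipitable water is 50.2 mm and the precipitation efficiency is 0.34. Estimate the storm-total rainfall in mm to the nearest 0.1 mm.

rainfall ≈ 34.1 mm

Each cycle deposits ε × PW = 0.34 × 50.2 = 17.068 mm.
Over 2 cycles: 2 × 17.068 = 34.1 mm.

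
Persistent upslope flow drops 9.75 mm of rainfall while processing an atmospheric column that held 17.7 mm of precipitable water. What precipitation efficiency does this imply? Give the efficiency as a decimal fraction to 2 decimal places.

ε ≈ 0.55

ε = rainfall / PW = 9.75 / 17.7 = 0.55.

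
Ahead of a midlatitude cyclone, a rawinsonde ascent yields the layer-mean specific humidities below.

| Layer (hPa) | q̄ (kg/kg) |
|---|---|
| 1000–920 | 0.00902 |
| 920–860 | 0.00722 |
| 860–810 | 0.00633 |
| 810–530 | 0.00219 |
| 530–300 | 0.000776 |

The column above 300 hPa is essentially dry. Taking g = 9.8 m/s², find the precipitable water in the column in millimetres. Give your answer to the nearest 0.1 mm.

Precipitable water is the column-integrated vapour mass per unit area: PW = (1/g) Σ q̄ Δp, with q in kg/kg and Δp in Pa (1 kg/m² of water = 1 mm).
Layer 1000–920 hPa: Δp = 80 hPa = 8000 Pa, q̄ = 0.00902 kg/kg → 0.00902 × 8000 / 9.8 = 7.36 mm
Layer 920–860 hPa: Δp = 60 hPa = 6000 Pa, q̄ = 0.00722 kg/kg → 0.00722 × 6000 / 9.8 = 4.42 mm
Layer 860–810 hPa: Δp = 50 hPa = 5000 Pa, q̄ = 0.00633 kg/kg → 0.00633 × 5000 / 9.8 = 3.23 mm
Layer 810–530 hPa: Δp = 280 hPa = 28000 Pa, q̄ = 0.00219 kg/kg → 0.00219 × 28000 / 9.8 = 6.26 mm
Layer 530–300 hPa: Δp = 230 hPa = 23000 Pa, q̄ = 0.000776 kg/kg → 0.000776 × 23000 / 9.8 = 1.82 mm
PW = 7.36 + 4.42 + 3.23 + 6.26 + 1.82 = 23.09 ≈ 23.1 mm.

PW ≈ 23.1 mm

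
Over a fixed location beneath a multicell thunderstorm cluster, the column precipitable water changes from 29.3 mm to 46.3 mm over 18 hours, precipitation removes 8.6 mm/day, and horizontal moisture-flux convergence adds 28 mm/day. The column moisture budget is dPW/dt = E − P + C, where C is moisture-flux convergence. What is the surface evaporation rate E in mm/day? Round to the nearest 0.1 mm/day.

dPW/dt = (46.3 − 29.3) mm / (18/24 day) = +22.667 mm/day.
E = dPW/dt + P − C = (+22.667) + 8.6 − (28) = 3.3 mm/day.

E ≈ 3.3 mm/day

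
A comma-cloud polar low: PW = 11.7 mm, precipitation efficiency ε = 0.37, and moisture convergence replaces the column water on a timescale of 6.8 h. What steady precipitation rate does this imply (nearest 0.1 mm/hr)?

R ≈ 0.6 mm/hr

Each overturning extracts ε × PW = 0.37 × 11.7 = 4.329 mm.
Rate = ε·PW / τ = 4.329 / 6.8 h = 0.6 mm/hr.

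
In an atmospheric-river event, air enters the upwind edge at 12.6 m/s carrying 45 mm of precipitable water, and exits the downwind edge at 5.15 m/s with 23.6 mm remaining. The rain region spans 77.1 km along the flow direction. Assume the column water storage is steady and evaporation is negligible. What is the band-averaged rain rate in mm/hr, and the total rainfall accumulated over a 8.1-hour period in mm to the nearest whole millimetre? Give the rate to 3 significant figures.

R ≈ 20.8 mm/hr; total ≈ 168 mm

Column moisture flux per unit crosswind length is F = V × PW.
Inflow: F_in = 12.6 × 45 = 567 mm·m/s
Outflow: F_out = 5.15 × 23.6 = 121.54 mm·m/s
Steady-state rate R = (F_in − F_out)/L = (567 − 121.54) / 77100 m = 5.778e-03 mm/s.
R = 5.778e-03 × 3600 = 20.8 mm/hr.
Over 8.1 h: total = 20.8 × 8.1 = 168.48 ≈ 168 mm.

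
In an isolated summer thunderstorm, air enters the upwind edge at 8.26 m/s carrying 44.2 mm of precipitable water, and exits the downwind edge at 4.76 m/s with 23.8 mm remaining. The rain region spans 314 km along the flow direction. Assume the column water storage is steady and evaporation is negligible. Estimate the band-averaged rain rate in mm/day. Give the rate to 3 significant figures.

Column moisture flux per unit crosswind length is F = V × PW.
Inflow: F_in = 8.26 × 44.2 = 365.092 mm·m/s
Outflow: F_out = 4.76 × 23.8 = 113.288 mm·m/s
Steady-state rate R = (F_in − F_out)/L = (365.092 − 113.288) / 314000 m = 8.019e-04 mm/s.
R = 8.019e-04 × 3600 × 24 = 69.3 mm/day.

R ≈ 69.3 mm/day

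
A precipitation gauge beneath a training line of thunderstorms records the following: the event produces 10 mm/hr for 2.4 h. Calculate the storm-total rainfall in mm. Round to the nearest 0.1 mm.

total ≈ 24.0 mm

Total = Σ Rᵢ Δtᵢ = 10 × 2.4
      = 24 = 24.0 mm.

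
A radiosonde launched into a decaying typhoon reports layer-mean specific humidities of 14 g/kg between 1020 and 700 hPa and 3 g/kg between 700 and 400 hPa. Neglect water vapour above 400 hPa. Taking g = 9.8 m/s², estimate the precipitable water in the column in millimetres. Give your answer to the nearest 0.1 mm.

Precipitable water is the column-integrated vapour mass per unit area: PW = (1/g) Σ q̄ Δp, with q in kg/kg and Δp in Pa (1 kg/m² of water = 1 mm).
Layer 1020–700 hPa: Δp = 320 hPa = 32000 Pa, q̄ = 0.014 kg/kg → 0.014 × 32000 / 9.8 = 45.71 mm
Layer 700–400 hPa: Δp = 300 hPa = 30000 Pa, q̄ = 0.003 kg/kg → 0.003 × 30000 / 9.8 = 9.18 mm
PW = 45.71 + 9.18 = 54.89 ≈ 54.9 mm.

PW ≈ 54.9 mm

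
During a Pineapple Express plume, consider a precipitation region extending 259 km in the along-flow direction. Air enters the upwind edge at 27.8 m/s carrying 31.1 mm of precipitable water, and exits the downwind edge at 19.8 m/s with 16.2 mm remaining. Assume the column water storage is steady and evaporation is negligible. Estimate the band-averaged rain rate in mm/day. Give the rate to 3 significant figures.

Column moisture flux per unit crosswind length is F = V × PW.
Inflow: F_in = 27.8 × 31.1 = 864.58 mm·m/s
Outflow: F_out = 19.8 × 16.2 = 320.76 mm·m/s
Steady-state rate R = (F_in − F_out)/L = (864.58 − 320.76) / 259000 m = 2.100e-03 mm/s.
R = 2.100e-03 × 3600 × 24 = 181 mm/day.

R ≈ 181 mm/day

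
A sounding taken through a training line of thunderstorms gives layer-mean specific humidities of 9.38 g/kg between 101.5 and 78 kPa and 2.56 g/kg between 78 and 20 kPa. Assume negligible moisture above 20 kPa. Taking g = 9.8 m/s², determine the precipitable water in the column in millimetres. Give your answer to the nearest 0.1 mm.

PW ≈ 37.6 mm

Precipitable water is the column-integrated vapour mass per unit area: PW = (1/g) Σ q̄ Δp, with q in kg/kg and Δp in Pa (1 kg/m² of water = 1 mm).
Layer 101.5–78 kPa: Δp = 235 hPa = 23500 Pa, q̄ = 0.00938 kg/kg → 0.00938 × 23500 / 9.8 = 22.49 mm
Layer 78–20 kPa: Δp = 580 hPa = 58000 Pa, q̄ = 0.00256 kg/kg → 0.00256 × 58000 / 9.8 = 15.15 mm
PW = 22.49 + 15.15 = 37.64 ≈ 37.6 mm.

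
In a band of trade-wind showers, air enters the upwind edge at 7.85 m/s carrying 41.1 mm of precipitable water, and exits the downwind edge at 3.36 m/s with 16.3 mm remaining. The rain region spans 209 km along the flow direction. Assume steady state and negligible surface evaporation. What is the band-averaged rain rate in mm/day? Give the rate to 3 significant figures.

Column moisture flux per unit crosswind length is F = V × PW.
Inflow: F_in = 7.85 × 41.1 = 322.635 mm·m/s
Outflow: F_out = 3.36 × 16.3 = 54.768 mm·m/s
Steady-state rate R = (F_in − F_out)/L = (322.635 − 54.768) / 209000 m = 1.282e-03 mm/s.
R = 1.282e-03 × 3600 × 24 = 111 mm/day.

R ≈ 111 mm/day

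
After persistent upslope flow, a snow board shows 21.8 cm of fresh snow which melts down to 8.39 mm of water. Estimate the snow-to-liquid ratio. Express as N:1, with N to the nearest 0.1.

ratio ≈ 26.0

Ratio = snow depth / SWE = 218 mm / 8.39 mm = 26.0, i.e. 26.0:1.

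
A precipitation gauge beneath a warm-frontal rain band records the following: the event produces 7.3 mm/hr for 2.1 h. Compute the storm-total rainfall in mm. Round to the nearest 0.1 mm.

total ≈ 15.3 mm

Total = Σ Rᵢ Δtᵢ = 7.3 × 2.1
      = 15.33 = 15.3 mm.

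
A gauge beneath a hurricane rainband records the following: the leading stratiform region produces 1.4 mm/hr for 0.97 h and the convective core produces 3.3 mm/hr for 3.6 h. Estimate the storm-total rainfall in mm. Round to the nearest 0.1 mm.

Total = Σ Rᵢ Δtᵢ = 1.4 × 0.97 + 3.3 × 3.6
      = 1.358 + 11.88 = 13.2 mm.

total ≈ 13.2 mm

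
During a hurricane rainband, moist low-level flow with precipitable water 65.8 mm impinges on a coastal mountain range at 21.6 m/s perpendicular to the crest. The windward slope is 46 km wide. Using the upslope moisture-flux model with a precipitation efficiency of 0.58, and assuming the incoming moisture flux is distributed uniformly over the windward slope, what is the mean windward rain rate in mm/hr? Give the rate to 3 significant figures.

Incoming column moisture flux per unit ridge length: F = V × PW = 21.6 × 65.8 = 1421.28 mm·m/s.
Spread over the 46 km slope with efficiency ε = 0.58: R = ε·F/W = 0.58 × 1421.28 / 46000 m = 1.792e-02 mm/s.
R = 1.792e-02 × 3600 = 64.5 mm/hr.

R ≈ 64.5 mm/hr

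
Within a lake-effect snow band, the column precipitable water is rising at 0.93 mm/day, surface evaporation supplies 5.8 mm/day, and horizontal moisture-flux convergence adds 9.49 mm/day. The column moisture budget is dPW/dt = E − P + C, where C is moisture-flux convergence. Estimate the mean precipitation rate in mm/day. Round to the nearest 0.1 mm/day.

P ≈ 14.4 mm/day

dPW/dt = +0.93 mm/day.
P = E + C − dPW/dt = 5.8 + (9.49) − (+0.93) = 14.4 mm/day.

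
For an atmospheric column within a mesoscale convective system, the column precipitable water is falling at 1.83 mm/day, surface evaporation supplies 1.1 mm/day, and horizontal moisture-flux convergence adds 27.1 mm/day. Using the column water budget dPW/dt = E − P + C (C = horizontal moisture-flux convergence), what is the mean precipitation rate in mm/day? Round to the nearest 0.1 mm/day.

P ≈ 30.0 mm/day

dPW/dt = -1.83 mm/day.
P = E + C − dPW/dt = 1.1 + (27.1) − (-1.83) = 30.0 mm/day.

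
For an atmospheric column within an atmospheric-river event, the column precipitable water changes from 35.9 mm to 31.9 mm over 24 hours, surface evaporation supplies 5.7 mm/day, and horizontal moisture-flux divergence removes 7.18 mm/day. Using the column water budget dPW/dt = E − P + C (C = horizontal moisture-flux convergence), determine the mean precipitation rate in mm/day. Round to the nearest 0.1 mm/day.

dPW/dt = (31.9 − 35.9) mm / (24/24 day) = -4.000 mm/day.
P = E + C − dPW/dt = 5.7 + (-7.18) − (-4.000) = 2.5 mm/day.

P ≈ 2.5 mm/day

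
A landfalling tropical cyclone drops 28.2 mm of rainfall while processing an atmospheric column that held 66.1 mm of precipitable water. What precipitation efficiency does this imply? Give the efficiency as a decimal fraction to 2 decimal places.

ε = rainfall / PW = 28.2 / 66.1 = 0.43.

ε ≈ 0.43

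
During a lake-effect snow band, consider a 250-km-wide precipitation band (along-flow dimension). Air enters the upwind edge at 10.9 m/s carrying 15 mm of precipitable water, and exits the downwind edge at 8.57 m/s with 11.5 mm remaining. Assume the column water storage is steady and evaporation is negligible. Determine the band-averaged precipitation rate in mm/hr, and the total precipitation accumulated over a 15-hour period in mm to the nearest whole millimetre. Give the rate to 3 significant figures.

Column moisture flux per unit crosswind length is F = V × PW.
Inflow: F_in = 10.9 × 15 = 163.5 mm·m/s
Outflow: F_out = 8.57 × 11.5 = 98.555 mm·m/s
Steady-state rate R = (F_in − F_out)/L = (163.5 − 98.555) / 250000 m = 2.598e-04 mm/s.
R = 2.598e-04 × 3600 = 0.935 mm/hr.
Over 15 h: total = 0.935 × 15 = 14.025 ≈ 14 mm.

R ≈ 0.935 mm/hr; total ≈ 14 mm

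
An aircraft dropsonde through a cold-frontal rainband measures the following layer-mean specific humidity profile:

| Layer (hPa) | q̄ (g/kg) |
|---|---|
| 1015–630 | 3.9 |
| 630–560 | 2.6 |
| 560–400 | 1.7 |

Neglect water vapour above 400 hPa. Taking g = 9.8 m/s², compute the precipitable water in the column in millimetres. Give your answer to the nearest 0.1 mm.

Precipitable water is the column-integrated vapour mass per unit area: PW = (1/g) Σ q̄ Δp, with q in kg/kg and Δp in Pa (1 kg/m² of water = 1 mm).
Layer 1015–630 hPa: Δp = 385 hPa = 38500 Pa, q̄ = 0.0039 kg/kg → 0.0039 × 38500 / 9.8 = 15.32 mm
Layer 630–560 hPa: Δp = 70 hPa = 7000 Pa, q̄ = 0.0026 kg/kg → 0.0026 × 7000 / 9.8 = 1.86 mm
Layer 560–400 hPa: Δp = 160 hPa = 16000 Pa, q̄ = 0.0017 kg/kg → 0.0017 × 16000 / 9.8 = 2.78 mm
PW = 15.32 + 1.86 + 2.78 = 19.96 ≈ 20.0 mm.

PW ≈ 20.0 mm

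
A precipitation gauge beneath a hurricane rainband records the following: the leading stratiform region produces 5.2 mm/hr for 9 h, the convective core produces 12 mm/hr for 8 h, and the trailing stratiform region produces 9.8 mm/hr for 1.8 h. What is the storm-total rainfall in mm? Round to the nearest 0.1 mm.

Total = Σ Rᵢ Δtᵢ = 5.2 × 9 + 12 × 8 + 9.8 × 1.8
      = 46.8 + 96 + 17.64 = 160.4 mm.

total ≈ 160.4 mm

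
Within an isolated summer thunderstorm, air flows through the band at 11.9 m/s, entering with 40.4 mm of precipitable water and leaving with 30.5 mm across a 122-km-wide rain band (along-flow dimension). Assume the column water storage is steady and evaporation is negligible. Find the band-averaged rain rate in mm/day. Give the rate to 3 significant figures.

R ≈ 83.4 mm/day

Column moisture flux per unit crosswind length is F = V × PW.
Inflow: F_in = 11.9 × 40.4 = 480.76 mm·m/s
Outflow: F_out = 11.9 × 30.5 = 362.95 mm·m/s
Steady-state rate R = (F_in − F_out)/L = (480.76 − 362.95) / 122000 m = 9.657e-04 mm/s.
R = 9.657e-04 × 3600 × 24 = 83.4 mm/day.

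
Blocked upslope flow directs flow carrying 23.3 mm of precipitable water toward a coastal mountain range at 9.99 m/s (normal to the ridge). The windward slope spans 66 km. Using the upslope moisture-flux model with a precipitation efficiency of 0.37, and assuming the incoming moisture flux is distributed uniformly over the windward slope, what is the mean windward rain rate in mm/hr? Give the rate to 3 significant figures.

R ≈ 4.70 mm/hr

Incoming column moisture flux per unit ridge length: F = V × PW = 9.99 × 23.3 = 232.767 mm·m/s.
Spread over the 66 km slope with efficiency ε = 0.37: R = ε·F/W = 0.37 × 232.767 / 66000 m = 1.305e-03 mm/s.
R = 1.305e-03 × 3600 = 4.70 mm/hr.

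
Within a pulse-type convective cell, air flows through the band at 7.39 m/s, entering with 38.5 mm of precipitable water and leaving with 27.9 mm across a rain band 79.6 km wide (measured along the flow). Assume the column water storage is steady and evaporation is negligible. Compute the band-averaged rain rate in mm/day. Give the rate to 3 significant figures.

R ≈ 85.0 mm/day

Column moisture flux per unit crosswind length is F = V × PW.
Inflow: F_in = 7.39 × 38.5 = 284.515 mm·m/s
Outflow: F_out = 7.39 × 27.9 = 206.181 mm·m/s
Steady-state rate R = (F_in − F_out)/L = (284.515 − 206.181) / 79600 m = 9.841e-04 mm/s.
R = 9.841e-04 × 3600 × 24 = 85.0 mm/day.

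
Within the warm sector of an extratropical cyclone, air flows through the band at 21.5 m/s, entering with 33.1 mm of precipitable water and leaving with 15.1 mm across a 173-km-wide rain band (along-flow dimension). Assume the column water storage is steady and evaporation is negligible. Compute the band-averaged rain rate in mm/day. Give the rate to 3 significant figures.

R ≈ 193 mm/day

Column moisture flux per unit crosswind length is F = V × PW.
Inflow: F_in = 21.5 × 33.1 = 711.65 mm·m/s
Outflow: F_out = 21.5 × 15.1 = 324.65 mm·m/s
Steady-state rate R = (F_in − F_out)/L = (711.65 − 324.65) / 173000 m = 2.237e-03 mm/s.
R = 2.237e-03 × 3600 × 24 = 193 mm/day.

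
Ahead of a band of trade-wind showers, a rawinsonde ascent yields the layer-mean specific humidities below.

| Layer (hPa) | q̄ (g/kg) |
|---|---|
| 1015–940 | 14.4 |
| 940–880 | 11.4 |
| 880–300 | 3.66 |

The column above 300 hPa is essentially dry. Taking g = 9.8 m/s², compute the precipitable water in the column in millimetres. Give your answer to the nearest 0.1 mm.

PW ≈ 39.7 mm

Precipitable water is the column-integrated vapour mass per unit area: PW = (1/g) Σ q̄ Δp, with q in kg/kg and Δp in Pa (1 kg/m² of water = 1 mm).
Layer 1015–940 hPa: Δp = 75 hPa = 7500 Pa, q̄ = 0.0144 kg/kg → 0.0144 × 7500 / 9.8 = 11.02 mm
Layer 940–880 hPa: Δp = 60 hPa = 6000 Pa, q̄ = 0.0114 kg/kg → 0.0114 × 6000 / 9.8 = 6.98 mm
Layer 880–300 hPa: Δp = 580 hPa = 58000 Pa, q̄ = 0.00366 kg/kg → 0.00366 × 58000 / 9.8 = 21.66 mm
PW = 11.02 + 6.98 + 21.66 = 39.66 ≈ 39.7 mm.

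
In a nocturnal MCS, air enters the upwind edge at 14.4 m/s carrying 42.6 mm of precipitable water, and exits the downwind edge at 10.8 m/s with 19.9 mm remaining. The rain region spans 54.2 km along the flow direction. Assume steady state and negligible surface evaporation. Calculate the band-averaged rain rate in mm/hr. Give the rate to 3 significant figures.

Column moisture flux per unit crosswind length is F = V × PW.
Inflow: F_in = 14.4 × 42.6 = 613.44 mm·m/s
Outflow: F_out = 10.8 × 19.9 = 214.92 mm·m/s
Steady-state rate R = (F_in − F_out)/L = (613.44 − 214.92) / 54200 m = 7.353e-03 mm/s.
R = 7.353e-03 × 3600 = 26.5 mm/hr.

R ≈ 26.5 mm/hr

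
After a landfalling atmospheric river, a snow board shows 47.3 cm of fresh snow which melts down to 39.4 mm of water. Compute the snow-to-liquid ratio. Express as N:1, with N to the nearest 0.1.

Ratio = snow depth / SWE = 473 mm / 39.4 mm = 12.0, i.e. 12.0:1.

ratio ≈ 12.0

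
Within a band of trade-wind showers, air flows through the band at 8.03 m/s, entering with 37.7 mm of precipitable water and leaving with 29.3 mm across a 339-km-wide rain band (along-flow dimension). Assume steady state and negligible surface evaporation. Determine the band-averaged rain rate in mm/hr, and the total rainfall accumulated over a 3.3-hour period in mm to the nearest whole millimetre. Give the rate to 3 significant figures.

R ≈ 0.716 mm/hr; total ≈ 2 mm

Column moisture flux per unit crosswind length is F = V × PW.
Inflow: F_in = 8.03 × 37.7 = 302.731 mm·m/s
Outflow: F_out = 8.03 × 29.3 = 235.279 mm·m/s
Steady-state rate R = (F_in − F_out)/L = (302.731 − 235.279) / 339000 m = 1.990e-04 mm/s.
R = 1.990e-04 × 3600 = 0.716 mm/hr.
Over 3.3 h: total = 0.716 × 3.3 = 2.3628 ≈ 2 mm.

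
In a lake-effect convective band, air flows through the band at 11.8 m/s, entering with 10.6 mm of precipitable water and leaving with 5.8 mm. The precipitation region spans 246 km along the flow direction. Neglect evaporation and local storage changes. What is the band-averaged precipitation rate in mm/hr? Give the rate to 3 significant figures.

Column moisture flux per unit crosswind length is F = V × PW.
Inflow: F_in = 11.8 × 10.6 = 125.08 mm·m/s
Outflow: F_out = 11.8 × 5.8 = 68.44 mm·m/s
Steady-state rate R = (F_in − F_out)/L = (125.08 − 68.44) / 246000 m = 2.302e-04 mm/s.
R = 2.302e-04 × 3600 = 0.829 mm/hr.

R ≈ 0.829 mm/hr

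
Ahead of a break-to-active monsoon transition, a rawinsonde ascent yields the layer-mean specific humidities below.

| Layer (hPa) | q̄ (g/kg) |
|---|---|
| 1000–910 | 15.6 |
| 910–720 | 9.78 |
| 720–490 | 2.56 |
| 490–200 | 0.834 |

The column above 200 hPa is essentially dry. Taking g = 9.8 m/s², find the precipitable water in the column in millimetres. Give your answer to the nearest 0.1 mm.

PW ≈ 41.8 mm

Precipitable water is the column-integrated vapour mass per unit area: PW = (1/g) Σ q̄ Δp, with q in kg/kg and Δp in Pa (1 kg/m² of water = 1 mm).
Layer 1000–910 hPa: Δp = 90 hPa = 9000 Pa, q̄ = 0.0156 kg/kg → 0.0156 × 9000 / 9.8 = 14.33 mm
Layer 910–720 hPa: Δp = 190 hPa = 19000 Pa, q̄ = 0.00978 kg/kg → 0.00978 × 19000 / 9.8 = 18.96 mm
Layer 720–490 hPa: Δp = 230 hPa = 23000 Pa, q̄ = 0.00256 kg/kg → 0.00256 × 23000 / 9.8 = 6.01 mm
Layer 490–200 hPa: Δp = 290 hPa = 29000 Pa, q̄ = 0.000834 kg/kg → 0.000834 × 29000 / 9.8 = 2.47 mm
PW = 14.33 + 18.96 + 6.01 + 2.47 = 41.77 ≈ 41.8 mm.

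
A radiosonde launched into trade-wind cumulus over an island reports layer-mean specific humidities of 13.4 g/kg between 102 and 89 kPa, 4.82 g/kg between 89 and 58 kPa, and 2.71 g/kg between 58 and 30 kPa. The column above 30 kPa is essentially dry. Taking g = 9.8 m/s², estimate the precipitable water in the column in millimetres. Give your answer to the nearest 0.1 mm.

Precipitable water is the column-integrated vapour mass per unit area: PW = (1/g) Σ q̄ Δp, with q in kg/kg and Δp in Pa (1 kg/m² of water = 1 mm).
Layer 102–89 kPa: Δp = 130 hPa = 13000 Pa, q̄ = 0.0134 kg/kg → 0.0134 × 13000 / 9.8 = 17.78 mm
Layer 89–58 kPa: Δp = 310 hPa = 31000 Pa, q̄ = 0.00482 kg/kg → 0.00482 × 31000 / 9.8 = 15.25 mm
Layer 58–30 kPa: Δp = 280 hPa = 28000 Pa, q̄ = 0.00271 kg/kg → 0.00271 × 28000 / 9.8 = 7.74 mm
PW = 17.78 + 15.25 + 7.74 = 40.77 ≈ 40.8 mm.

PW ≈ 40.8 mm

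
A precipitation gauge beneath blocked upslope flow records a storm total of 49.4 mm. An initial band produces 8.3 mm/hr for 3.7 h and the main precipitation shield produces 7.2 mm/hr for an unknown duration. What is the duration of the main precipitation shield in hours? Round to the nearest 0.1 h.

Known phases: 8.3 × 3.7 = 30.71 mm.
Remaining depth = 49.4 − 30.71 = 18.69 mm.
Duration = 18.69 / 7.2 = 2.6 h.

duration ≈ 2.6 h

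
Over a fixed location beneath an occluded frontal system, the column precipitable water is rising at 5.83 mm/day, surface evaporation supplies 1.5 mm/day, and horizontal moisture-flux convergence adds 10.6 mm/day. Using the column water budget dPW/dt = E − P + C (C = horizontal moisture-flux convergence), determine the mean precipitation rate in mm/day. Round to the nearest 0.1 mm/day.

dPW/dt = +5.83 mm/day.
P = E + C − dPW/dt = 1.5 + (10.6) − (+5.83) = 6.3 mm/day.

P ≈ 6.3 mm/day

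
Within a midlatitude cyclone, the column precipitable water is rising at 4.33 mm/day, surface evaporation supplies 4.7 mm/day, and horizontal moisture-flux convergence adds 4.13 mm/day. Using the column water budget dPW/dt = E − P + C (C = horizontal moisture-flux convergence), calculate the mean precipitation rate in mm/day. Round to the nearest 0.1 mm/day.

P ≈ 4.5 mm/day

dPW/dt = +4.33 mm/day.
P = E + C − dPW/dt = 4.7 + (4.13) − (+4.33) = 4.5 mm/day.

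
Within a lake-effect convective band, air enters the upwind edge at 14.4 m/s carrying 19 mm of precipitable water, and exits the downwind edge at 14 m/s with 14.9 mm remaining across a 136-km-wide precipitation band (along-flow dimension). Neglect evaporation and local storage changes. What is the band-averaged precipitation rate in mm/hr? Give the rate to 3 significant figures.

R ≈ 1.72 mm/hr

Column moisture flux per unit crosswind length is F = V × PW.
Inflow: F_in = 14.4 × 19 = 273.6 mm·m/s
Outflow: F_out = 14 × 14.9 = 208.6 mm·m/s
Steady-state rate R = (F_in − F_out)/L = (273.6 − 208.6) / 136000 m = 4.779e-04 mm/s.
R = 4.779e-04 × 3600 = 1.72 mm/hr.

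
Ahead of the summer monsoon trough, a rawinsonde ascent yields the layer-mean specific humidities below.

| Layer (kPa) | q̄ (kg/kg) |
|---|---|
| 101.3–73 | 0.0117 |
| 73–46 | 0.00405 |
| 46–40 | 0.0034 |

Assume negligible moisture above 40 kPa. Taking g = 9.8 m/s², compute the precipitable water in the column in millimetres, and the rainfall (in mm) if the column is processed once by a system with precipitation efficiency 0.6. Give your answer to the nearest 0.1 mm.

Precipitable water is the column-integrated vapour mass per unit area: PW = (1/g) Σ q̄ Δp, with q in kg/kg and Δp in Pa (1 kg/m² of water = 1 mm).
Layer 101.3–73 kPa: Δp = 283 hPa = 28300 Pa, q̄ = 0.0117 kg/kg → 0.0117 × 28300 / 9.8 = 33.79 mm
Layer 73–46 kPa: Δp = 270 hPa = 27000 Pa, q̄ = 0.00405 kg/kg → 0.00405 × 27000 / 9.8 = 11.16 mm
Layer 46–40 kPa: Δp = 60 hPa = 6000 Pa, q̄ = 0.0034 kg/kg → 0.0034 × 6000 / 9.8 = 2.08 mm
PW = 33.79 + 11.16 + 2.08 = 47.03 ≈ 47.0 mm.
Rainfall = ε × PW = 0.6 × 47.0 = 28.2 mm.

PW ≈ 47.0 mm; rainfall ≈ 28.2 mm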